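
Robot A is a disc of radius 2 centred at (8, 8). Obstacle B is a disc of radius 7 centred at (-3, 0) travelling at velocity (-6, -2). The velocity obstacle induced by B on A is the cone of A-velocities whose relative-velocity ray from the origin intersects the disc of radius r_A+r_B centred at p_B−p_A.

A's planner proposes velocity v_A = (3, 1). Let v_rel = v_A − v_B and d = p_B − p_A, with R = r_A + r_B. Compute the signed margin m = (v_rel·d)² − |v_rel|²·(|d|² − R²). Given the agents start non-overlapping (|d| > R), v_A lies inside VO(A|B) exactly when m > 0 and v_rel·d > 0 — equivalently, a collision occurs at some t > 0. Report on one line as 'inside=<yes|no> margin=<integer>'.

d = (-11, -8),  |d|² = 185;  R = 2+7 = 9,  c = 185−9² = 104
v_rel = (9, 3),  |v_rel|² = 90;  v_rel·d = (9)·(-11) + (3)·(-8) = -123
90·t² + 246·t + 104 = 0  ⇒  m = (-123)² − 90·104 = 5769
m = 5769 > 0,  v_rel·d = -123 < 0  ⇒  outside

inside=no margin=5769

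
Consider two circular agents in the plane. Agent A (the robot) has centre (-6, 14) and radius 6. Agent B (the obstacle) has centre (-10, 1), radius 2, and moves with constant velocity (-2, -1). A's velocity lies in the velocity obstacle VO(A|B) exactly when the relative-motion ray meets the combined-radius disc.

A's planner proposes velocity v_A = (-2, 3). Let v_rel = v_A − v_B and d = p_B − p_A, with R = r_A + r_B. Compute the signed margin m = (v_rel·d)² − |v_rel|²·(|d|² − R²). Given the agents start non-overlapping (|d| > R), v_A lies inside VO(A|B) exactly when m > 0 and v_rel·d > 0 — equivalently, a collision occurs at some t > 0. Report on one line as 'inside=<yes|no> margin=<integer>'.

d = (-4, -13),  |d|² = 185;  R = 6+2 = 8,  c = 185−8² = 121
v_rel = (0, 4),  |v_rel|² = 16;  v_rel·d = (0)·(-4) + (4)·(-13) = -52
16·t² + 104·t + 121 = 0  ⇒  m = (-52)² − 16·121 = 768
m = 768 > 0,  v_rel·d = -52 < 0  ⇒  outside

inside=no margin=768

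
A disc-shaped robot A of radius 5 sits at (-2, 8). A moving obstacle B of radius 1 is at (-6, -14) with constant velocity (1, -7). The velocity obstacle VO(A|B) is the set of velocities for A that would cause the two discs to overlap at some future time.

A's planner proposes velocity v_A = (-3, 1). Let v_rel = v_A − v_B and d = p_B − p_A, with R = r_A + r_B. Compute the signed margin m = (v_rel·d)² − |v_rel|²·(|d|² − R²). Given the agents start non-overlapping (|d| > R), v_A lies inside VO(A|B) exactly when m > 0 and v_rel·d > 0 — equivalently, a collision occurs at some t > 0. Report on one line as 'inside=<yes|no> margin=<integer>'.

d = (-4, -22),  |d|² = 500;  R = 5+1 = 6,  c = 500−6² = 464
v_rel = (-4, 8),  |v_rel|² = 80;  v_rel·d = (-4)·(-4) + (8)·(-22) = -160
80·t² + 320·t + 464 = 0  ⇒  m = (-160)² − 80·464 = -11520
m = -11520 < 0,  v_rel·d = -160 < 0  ⇒  outside

inside=no margin=-11520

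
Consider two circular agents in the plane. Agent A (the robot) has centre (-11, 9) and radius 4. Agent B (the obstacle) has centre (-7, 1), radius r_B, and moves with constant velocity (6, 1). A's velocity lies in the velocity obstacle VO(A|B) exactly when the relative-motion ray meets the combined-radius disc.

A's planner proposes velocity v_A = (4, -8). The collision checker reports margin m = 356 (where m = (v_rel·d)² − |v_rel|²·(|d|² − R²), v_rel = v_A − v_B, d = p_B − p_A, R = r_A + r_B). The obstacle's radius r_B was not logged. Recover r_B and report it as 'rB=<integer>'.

m = 356
d = (4, -8);  v_rel = (-2, -9),  |v_rel|² = 85
v_rel×d = (-2)·(-8) − (-9)·(4) = 52
since m = R²·85 − 52²:  R² = (2704 + 356) / 85 = 36
R = √36 = 6  ⇒  r_B = 6 − 4 = 2

rB=2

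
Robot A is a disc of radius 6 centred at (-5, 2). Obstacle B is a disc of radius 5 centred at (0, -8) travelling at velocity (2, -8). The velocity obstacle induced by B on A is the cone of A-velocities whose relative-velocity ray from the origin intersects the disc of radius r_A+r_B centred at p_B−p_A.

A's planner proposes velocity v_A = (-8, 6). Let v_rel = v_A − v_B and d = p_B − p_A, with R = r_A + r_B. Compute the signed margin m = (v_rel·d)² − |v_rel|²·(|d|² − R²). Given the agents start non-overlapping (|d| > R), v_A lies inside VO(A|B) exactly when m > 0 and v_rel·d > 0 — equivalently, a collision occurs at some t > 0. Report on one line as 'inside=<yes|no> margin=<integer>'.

d = (5, -10),  |d|² = 125;  R = 6+5 = 11,  c = 125−11² = 4
v_rel = (-10, 14),  |v_rel|² = 296;  v_rel·d = (-10)·(5) + (14)·(-10) = -190
296·t² + 380·t + 4 = 0  ⇒  m = (-190)² − 296·4 = 34916
m = 34916 > 0,  v_rel·d = -190 < 0  ⇒  outside

inside=no margin=34916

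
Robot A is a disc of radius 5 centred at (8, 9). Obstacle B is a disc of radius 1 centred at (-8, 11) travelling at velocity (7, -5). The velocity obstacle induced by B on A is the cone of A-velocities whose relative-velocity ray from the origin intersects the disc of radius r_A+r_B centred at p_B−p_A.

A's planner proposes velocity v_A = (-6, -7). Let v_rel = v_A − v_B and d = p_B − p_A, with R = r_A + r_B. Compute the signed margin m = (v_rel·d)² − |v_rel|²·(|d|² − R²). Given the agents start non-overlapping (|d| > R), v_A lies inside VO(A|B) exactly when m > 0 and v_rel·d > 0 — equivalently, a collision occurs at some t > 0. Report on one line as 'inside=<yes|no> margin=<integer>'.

d = (-16, 2),  |d|² = 260;  R = 5+1 = 6,  c = 260−6² = 224
v_rel = (-13, -2),  |v_rel|² = 173;  v_rel·d = (-13)·(-16) + (-2)·(2) = 204
173·t² − 408·t + 224 = 0  ⇒  m = 204² − 173·224 = 2864
m = 2864 > 0,  v_rel·d = 204 > 0  ⇒  inside

inside=yes margin=2864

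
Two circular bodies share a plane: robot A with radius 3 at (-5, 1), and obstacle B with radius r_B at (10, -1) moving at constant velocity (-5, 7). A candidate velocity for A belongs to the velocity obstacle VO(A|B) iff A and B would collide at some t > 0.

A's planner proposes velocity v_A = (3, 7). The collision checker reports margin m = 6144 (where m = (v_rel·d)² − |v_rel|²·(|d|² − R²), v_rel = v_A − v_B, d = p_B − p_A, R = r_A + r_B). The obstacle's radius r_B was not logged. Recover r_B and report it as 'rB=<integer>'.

m = 6144
d = (15, -2);  v_rel = (8, 0),  |v_rel|² = 64
v_rel×d = (8)·(-2) − (0)·(15) = -16
since m = R²·64 − (-16)²:  R² = (256 + 6144) / 64 = 100
R = √100 = 10  ⇒  r_B = 10 − 3 = 7

rB=7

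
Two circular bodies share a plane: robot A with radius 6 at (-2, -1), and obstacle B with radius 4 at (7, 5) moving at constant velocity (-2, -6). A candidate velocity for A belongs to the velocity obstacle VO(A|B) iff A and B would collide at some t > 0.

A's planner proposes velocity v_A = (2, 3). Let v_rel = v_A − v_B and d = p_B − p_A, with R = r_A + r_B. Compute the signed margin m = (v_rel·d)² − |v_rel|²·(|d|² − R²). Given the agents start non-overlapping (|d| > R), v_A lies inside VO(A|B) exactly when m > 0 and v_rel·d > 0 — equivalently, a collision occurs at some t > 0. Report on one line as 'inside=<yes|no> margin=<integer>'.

d = (9, 6),  |d|² = 117;  R = 6+4 = 10,  c = 117−10² = 17
v_rel = (4, 9),  |v_rel|² = 97;  v_rel·d = (4)·(9) + (9)·(6) = 90
97·t² − 180·t + 17 = 0  ⇒  m = 90² − 97·17 = 6451
m = 6451 > 0,  v_rel·d = 90 > 0  ⇒  inside

inside=yes margin=6451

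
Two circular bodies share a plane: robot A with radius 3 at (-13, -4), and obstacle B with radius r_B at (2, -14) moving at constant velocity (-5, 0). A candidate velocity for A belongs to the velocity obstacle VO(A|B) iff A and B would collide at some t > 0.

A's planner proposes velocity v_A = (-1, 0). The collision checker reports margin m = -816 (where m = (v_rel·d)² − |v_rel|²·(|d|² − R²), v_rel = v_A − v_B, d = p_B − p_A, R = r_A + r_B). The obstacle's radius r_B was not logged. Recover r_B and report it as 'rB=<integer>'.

m = -816
d = (15, -10);  v_rel = (4, 0),  |v_rel|² = 16
v_rel×d = (4)·(-10) − (0)·(15) = -40
since m = R²·16 − (-40)²:  R² = (1600 + -816) / 16 = 49
R = √49 = 7  ⇒  r_B = 7 − 3 = 4

rB=4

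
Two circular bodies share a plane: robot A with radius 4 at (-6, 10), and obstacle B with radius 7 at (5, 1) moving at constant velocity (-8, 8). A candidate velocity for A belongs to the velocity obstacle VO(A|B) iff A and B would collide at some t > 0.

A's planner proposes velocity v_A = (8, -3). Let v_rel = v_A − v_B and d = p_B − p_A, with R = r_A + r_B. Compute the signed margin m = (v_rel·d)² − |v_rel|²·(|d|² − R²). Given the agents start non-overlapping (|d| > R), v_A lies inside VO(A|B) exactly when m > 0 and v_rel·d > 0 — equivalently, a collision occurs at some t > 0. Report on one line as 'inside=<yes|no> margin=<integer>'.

d = (11, -9),  |d|² = 202;  R = 4+7 = 11,  c = 202−11² = 81
v_rel = (16, -11),  |v_rel|² = 377;  v_rel·d = (16)·(11) + (-11)·(-9) = 275
377·t² − 550·t + 81 = 0  ⇒  m = 275² − 377·81 = 45088
m = 45088 > 0,  v_rel·d = 275 > 0  ⇒  inside

inside=yes margin=45088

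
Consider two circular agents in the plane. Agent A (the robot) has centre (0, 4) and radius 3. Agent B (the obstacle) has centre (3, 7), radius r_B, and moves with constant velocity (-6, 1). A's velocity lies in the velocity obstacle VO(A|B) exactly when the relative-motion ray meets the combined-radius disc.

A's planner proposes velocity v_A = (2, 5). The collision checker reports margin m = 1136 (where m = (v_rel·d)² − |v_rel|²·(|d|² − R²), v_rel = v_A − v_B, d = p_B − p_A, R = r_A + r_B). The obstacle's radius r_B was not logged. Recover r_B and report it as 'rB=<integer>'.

m = 1136
d = (3, 3);  v_rel = (8, 4),  |v_rel|² = 80
v_rel×d = (8)·(3) − (4)·(3) = 12
since m = R²·80 − 12²:  R² = (144 + 1136) / 80 = 16
R = √16 = 4  ⇒  r_B = 4 − 3 = 1

rB=1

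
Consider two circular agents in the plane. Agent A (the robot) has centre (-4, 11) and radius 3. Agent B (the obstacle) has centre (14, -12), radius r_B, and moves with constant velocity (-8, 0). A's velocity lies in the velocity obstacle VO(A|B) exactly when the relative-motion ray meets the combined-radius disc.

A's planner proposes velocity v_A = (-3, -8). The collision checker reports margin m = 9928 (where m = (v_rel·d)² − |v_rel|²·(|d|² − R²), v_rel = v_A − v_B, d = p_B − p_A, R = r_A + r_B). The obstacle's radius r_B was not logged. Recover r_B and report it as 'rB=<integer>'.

m = 9928
d = (18, -23);  v_rel = (5, -8),  |v_rel|² = 89
v_rel×d = (5)·(-23) − (-8)·(18) = 29
since m = R²·89 − 29²:  R² = (841 + 9928) / 89 = 121
R = √121 = 11  ⇒  r_B = 11 − 3 = 8

rB=8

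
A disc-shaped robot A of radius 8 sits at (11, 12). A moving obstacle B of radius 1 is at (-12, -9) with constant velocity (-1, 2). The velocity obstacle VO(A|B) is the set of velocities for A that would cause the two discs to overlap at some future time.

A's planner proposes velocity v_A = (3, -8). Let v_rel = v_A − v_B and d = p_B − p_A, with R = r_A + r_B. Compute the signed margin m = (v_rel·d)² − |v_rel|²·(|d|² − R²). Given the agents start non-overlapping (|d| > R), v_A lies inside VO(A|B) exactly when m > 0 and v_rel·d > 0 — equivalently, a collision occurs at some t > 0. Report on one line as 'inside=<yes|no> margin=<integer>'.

d = (-23, -21),  |d|² = 970;  R = 8+1 = 9,  c = 970−9² = 889
v_rel = (4, -10),  |v_rel|² = 116;  v_rel·d = (4)·(-23) + (-10)·(-21) = 118
116·t² − 236·t + 889 = 0  ⇒  m = 118² − 116·889 = -89200
m = -89200 < 0,  v_rel·d = 118 > 0  ⇒  outside

inside=no margin=-89200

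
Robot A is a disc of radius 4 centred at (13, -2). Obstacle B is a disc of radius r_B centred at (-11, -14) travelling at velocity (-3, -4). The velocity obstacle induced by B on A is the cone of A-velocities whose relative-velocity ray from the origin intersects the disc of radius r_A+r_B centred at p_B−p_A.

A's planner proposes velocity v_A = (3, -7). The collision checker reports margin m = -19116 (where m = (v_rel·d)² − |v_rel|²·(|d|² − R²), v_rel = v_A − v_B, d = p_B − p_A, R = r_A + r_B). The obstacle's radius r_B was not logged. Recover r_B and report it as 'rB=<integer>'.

m = -19116
d = (-24, -12);  v_rel = (6, -3),  |v_rel|² = 45
v_rel×d = (6)·(-12) − (-3)·(-24) = -144
since m = R²·45 − (-144)²:  R² = (20736 + -19116) / 45 = 36
R = √36 = 6  ⇒  r_B = 6 − 4 = 2

rB=2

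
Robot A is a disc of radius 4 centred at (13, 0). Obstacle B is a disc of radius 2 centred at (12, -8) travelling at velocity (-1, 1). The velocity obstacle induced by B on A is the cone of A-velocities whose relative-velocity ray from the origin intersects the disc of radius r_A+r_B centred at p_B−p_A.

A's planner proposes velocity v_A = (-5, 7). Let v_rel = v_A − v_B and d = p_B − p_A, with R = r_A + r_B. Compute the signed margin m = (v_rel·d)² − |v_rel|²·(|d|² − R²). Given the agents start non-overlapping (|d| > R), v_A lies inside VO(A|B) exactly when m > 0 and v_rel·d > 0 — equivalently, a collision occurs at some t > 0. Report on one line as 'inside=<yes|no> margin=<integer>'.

d = (-1, -8),  |d|² = 65;  R = 4+2 = 6,  c = 65−6² = 29
v_rel = (-4, 6),  |v_rel|² = 52;  v_rel·d = (-4)·(-1) + (6)·(-8) = -44
52·t² + 88·t + 29 = 0  ⇒  m = (-44)² − 52·29 = 428
m = 428 > 0,  v_rel·d = -44 < 0  ⇒  outside

inside=no margin=428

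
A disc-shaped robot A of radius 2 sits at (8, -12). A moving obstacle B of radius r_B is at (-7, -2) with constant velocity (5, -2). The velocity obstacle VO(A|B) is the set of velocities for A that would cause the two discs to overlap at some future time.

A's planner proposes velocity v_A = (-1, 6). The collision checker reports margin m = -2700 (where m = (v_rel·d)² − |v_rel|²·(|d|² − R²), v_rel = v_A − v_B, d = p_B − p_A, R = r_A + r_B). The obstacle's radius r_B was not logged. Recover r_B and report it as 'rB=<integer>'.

m = -2700
d = (-15, 10);  v_rel = (-6, 8),  |v_rel|² = 100
v_rel×d = (-6)·(10) − (8)·(-15) = 60
since m = R²·100 − 60²:  R² = (3600 + -2700) / 100 = 9
R = √9 = 3  ⇒  r_B = 3 − 2 = 1

rB=1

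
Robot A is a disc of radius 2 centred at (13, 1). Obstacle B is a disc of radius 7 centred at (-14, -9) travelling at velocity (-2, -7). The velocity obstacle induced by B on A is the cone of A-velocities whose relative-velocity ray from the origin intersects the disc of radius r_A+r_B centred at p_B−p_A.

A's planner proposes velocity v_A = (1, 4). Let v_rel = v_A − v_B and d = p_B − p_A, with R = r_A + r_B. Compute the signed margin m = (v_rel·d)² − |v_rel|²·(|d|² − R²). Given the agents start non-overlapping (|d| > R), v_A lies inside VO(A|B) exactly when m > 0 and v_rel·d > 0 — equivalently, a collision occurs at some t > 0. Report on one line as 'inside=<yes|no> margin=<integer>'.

d = (-27, -10),  |d|² = 829;  R = 2+7 = 9,  c = 829−9² = 748
v_rel = (3, 11),  |v_rel|² = 130;  v_rel·d = (3)·(-27) + (11)·(-10) = -191
130·t² + 382·t + 748 = 0  ⇒  m = (-191)² − 130·748 = -60759
m = -60759 < 0,  v_rel·d = -191 < 0  ⇒  outside

inside=no margin=-60759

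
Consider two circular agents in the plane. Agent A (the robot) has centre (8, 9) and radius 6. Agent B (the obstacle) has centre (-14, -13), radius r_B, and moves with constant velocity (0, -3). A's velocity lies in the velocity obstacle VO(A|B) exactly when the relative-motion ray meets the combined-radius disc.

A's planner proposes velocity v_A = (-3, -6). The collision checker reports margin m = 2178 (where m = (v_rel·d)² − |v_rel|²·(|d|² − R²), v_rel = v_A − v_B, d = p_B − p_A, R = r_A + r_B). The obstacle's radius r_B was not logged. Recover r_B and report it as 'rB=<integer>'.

m = 2178
d = (-22, -22);  v_rel = (-3, -3),  |v_rel|² = 18
v_rel×d = (-3)·(-22) − (-3)·(-22) = 0
since m = R²·18 − 0²:  R² = (0 + 2178) / 18 = 121
R = √121 = 11  ⇒  r_B = 11 − 6 = 5

rB=5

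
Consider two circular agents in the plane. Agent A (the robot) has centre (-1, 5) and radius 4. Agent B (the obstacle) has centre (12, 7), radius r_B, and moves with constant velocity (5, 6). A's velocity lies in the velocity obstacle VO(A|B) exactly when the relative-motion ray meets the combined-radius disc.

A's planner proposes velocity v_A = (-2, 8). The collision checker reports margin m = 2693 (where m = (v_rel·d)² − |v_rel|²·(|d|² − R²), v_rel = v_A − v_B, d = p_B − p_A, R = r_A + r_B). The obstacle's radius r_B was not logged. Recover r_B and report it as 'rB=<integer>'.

m = 2693
d = (13, 2);  v_rel = (-7, 2),  |v_rel|² = 53
v_rel×d = (-7)·(2) − (2)·(13) = -40
since m = R²·53 − (-40)²:  R² = (1600 + 2693) / 53 = 81
R = √81 = 9  ⇒  r_B = 9 − 4 = 5

rB=5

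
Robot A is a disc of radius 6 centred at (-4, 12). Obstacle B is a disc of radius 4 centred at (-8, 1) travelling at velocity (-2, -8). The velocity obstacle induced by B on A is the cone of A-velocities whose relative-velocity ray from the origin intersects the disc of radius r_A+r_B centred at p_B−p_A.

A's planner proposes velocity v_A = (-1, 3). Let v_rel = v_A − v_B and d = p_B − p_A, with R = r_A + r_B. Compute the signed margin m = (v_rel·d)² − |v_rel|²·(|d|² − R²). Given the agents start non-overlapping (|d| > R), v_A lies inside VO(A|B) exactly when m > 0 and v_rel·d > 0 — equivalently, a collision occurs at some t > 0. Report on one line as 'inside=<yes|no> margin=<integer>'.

d = (-4, -11),  |d|² = 137;  R = 6+4 = 10,  c = 137−10² = 37
v_rel = (1, 11),  |v_rel|² = 122;  v_rel·d = (1)·(-4) + (11)·(-11) = -125
122·t² + 250·t + 37 = 0  ⇒  m = (-125)² − 122·37 = 11111
m = 11111 > 0,  v_rel·d = -125 < 0  ⇒  outside

inside=no margin=11111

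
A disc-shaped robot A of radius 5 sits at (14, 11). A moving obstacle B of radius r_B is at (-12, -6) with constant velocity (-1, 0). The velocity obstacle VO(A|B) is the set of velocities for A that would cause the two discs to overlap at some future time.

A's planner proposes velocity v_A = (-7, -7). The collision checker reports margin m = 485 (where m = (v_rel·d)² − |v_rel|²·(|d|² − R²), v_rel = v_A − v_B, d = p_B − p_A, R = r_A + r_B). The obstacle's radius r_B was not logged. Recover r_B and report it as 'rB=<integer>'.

m = 485
d = (-26, -17);  v_rel = (-6, -7),  |v_rel|² = 85
v_rel×d = (-6)·(-17) − (-7)·(-26) = -80
since m = R²·85 − (-80)²:  R² = (6400 + 485) / 85 = 81
R = √81 = 9  ⇒  r_B = 9 − 5 = 4

rB=4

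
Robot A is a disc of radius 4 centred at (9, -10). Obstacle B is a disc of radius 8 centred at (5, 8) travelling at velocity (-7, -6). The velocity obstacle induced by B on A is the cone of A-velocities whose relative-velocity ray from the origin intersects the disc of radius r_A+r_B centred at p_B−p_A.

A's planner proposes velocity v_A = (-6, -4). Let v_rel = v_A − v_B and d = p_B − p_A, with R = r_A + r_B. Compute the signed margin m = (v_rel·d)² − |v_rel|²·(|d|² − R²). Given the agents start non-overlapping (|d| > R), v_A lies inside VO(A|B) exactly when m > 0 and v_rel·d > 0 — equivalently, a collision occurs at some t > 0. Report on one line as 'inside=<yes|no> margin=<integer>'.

d = (-4, 18),  |d|² = 340;  R = 4+8 = 12,  c = 340−12² = 196
v_rel = (1, 2),  |v_rel|² = 5;  v_rel·d = (1)·(-4) + (2)·(18) = 32
5·t² − 64·t + 196 = 0  ⇒  m = 32² − 5·196 = 44
m = 44 > 0,  v_rel·d = 32 > 0  ⇒  inside

inside=yes margin=44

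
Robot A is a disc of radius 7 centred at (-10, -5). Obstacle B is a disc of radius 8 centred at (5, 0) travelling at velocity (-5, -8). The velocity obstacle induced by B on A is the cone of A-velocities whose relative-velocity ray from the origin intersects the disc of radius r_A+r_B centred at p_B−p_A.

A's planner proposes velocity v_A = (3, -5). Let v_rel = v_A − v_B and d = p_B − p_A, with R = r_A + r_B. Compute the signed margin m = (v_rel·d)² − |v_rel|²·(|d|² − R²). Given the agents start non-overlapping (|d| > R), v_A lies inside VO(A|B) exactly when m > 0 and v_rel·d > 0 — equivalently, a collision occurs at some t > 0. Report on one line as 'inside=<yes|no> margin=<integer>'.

d = (15, 5),  |d|² = 250;  R = 7+8 = 15,  c = 250−15² = 25
v_rel = (8, 3),  |v_rel|² = 73;  v_rel·d = (8)·(15) + (3)·(5) = 135
73·t² − 270·t + 25 = 0  ⇒  m = 135² − 73·25 = 16400
m = 16400 > 0,  v_rel·d = 135 > 0  ⇒  inside

inside=yes margin=16400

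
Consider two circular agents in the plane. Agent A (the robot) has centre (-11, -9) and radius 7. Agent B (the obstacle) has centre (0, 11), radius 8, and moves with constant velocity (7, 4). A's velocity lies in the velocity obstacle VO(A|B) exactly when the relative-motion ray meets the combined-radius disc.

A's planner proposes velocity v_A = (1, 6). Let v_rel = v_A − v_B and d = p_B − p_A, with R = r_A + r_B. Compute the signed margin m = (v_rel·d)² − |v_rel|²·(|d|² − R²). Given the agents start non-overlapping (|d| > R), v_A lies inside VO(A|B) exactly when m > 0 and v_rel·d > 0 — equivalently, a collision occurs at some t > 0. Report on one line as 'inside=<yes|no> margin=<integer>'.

d = (11, 20),  |d|² = 521;  R = 7+8 = 15,  c = 521−15² = 296
v_rel = (-6, 2),  |v_rel|² = 40;  v_rel·d = (-6)·(11) + (2)·(20) = -26
40·t² + 52·t + 296 = 0  ⇒  m = (-26)² − 40·296 = -11164
m = -11164 < 0,  v_rel·d = -26 < 0  ⇒  outside

inside=no margin=-11164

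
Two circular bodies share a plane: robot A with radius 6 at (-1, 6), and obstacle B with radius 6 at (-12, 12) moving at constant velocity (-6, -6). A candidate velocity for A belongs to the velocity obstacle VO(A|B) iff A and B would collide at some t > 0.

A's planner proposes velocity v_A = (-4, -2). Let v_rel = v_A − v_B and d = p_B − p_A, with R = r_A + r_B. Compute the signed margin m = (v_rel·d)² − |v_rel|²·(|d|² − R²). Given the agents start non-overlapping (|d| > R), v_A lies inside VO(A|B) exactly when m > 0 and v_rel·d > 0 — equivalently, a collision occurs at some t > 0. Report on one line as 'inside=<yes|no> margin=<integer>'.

d = (-11, 6),  |d|² = 157;  R = 6+6 = 12,  c = 157−12² = 13
v_rel = (2, 4),  |v_rel|² = 20;  v_rel·d = (2)·(-11) + (4)·(6) = 2
20·t² − 4·t + 13 = 0  ⇒  m = 2² − 20·13 = -256
m = -256 < 0,  v_rel·d = 2 > 0  ⇒  outside

inside=no margin=-256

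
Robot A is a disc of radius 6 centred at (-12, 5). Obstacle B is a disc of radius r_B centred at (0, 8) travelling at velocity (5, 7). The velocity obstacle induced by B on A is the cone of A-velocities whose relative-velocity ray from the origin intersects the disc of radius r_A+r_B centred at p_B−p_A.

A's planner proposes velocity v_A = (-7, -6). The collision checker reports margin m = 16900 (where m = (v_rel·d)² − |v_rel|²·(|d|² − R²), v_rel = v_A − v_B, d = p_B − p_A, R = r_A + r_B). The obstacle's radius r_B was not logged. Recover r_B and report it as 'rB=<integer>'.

m = 16900
d = (12, 3);  v_rel = (-12, -13),  |v_rel|² = 313
v_rel×d = (-12)·(3) − (-13)·(12) = 120
since m = R²·313 − 120²:  R² = (14400 + 16900) / 313 = 100
R = √100 = 10  ⇒  r_B = 10 − 6 = 4

rB=4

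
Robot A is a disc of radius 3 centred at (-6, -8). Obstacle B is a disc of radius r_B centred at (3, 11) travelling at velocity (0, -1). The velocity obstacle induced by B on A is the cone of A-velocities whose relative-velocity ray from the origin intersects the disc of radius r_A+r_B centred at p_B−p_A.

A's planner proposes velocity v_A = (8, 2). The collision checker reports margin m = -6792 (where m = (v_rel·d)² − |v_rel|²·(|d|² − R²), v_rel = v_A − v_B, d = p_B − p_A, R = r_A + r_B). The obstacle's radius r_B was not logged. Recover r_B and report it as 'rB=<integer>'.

m = -6792
d = (9, 19);  v_rel = (8, 3),  |v_rel|² = 73
v_rel×d = (8)·(19) − (3)·(9) = 125
since m = R²·73 − 125²:  R² = (15625 + -6792) / 73 = 121
R = √121 = 11  ⇒  r_B = 11 − 3 = 8

rB=8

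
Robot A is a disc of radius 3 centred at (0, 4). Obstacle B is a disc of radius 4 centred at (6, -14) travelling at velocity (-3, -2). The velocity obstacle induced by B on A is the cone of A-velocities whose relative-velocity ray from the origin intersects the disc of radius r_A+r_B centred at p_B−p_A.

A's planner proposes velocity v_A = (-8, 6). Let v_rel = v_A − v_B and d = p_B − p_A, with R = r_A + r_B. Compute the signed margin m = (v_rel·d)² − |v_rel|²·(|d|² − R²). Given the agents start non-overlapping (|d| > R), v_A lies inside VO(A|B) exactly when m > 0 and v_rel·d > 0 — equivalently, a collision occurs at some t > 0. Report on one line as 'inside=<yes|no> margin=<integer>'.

d = (6, -18),  |d|² = 360;  R = 3+4 = 7,  c = 360−7² = 311
v_rel = (-5, 8),  |v_rel|² = 89;  v_rel·d = (-5)·(6) + (8)·(-18) = -174
89·t² + 348·t + 311 = 0  ⇒  m = (-174)² − 89·311 = 2597
m = 2597 > 0,  v_rel·d = -174 < 0  ⇒  outside

inside=no margin=2597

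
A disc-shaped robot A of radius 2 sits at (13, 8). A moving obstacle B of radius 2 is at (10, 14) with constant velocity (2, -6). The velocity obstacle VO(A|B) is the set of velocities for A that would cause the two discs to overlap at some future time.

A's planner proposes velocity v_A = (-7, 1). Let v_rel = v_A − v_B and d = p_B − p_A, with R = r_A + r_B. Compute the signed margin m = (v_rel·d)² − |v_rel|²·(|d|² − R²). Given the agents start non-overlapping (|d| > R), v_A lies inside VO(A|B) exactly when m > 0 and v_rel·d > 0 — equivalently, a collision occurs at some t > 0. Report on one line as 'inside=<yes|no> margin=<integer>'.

d = (-3, 6),  |d|² = 45;  R = 2+2 = 4,  c = 45−4² = 29
v_rel = (-9, 7),  |v_rel|² = 130;  v_rel·d = (-9)·(-3) + (7)·(6) = 69
130·t² − 138·t + 29 = 0  ⇒  m = 69² − 130·29 = 991
m = 991 > 0,  v_rel·d = 69 > 0  ⇒  inside

inside=yes margin=991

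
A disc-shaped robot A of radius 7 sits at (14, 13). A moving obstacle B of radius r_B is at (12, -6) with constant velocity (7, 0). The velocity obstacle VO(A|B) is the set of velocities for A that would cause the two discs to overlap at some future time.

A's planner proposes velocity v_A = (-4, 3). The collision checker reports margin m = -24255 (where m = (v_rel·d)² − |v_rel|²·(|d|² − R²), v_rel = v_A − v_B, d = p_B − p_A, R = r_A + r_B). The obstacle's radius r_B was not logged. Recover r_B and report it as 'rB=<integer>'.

m = -24255
d = (-2, -19);  v_rel = (-11, 3),  |v_rel|² = 130
v_rel×d = (-11)·(-19) − (3)·(-2) = 215
since m = R²·130 − 215²:  R² = (46225 + -24255) / 130 = 169
R = √169 = 13  ⇒  r_B = 13 − 7 = 6

rB=6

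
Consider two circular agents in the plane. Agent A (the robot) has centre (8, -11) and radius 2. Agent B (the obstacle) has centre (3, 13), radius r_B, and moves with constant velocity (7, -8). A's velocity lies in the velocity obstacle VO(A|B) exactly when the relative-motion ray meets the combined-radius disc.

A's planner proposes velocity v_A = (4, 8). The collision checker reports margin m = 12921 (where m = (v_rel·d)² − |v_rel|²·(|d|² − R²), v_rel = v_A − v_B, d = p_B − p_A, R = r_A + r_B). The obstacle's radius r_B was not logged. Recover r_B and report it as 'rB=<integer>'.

m = 12921
d = (-5, 24);  v_rel = (-3, 16),  |v_rel|² = 265
v_rel×d = (-3)·(24) − (16)·(-5) = 8
since m = R²·265 − 8²:  R² = (64 + 12921) / 265 = 49
R = √49 = 7  ⇒  r_B = 7 − 2 = 5

rB=5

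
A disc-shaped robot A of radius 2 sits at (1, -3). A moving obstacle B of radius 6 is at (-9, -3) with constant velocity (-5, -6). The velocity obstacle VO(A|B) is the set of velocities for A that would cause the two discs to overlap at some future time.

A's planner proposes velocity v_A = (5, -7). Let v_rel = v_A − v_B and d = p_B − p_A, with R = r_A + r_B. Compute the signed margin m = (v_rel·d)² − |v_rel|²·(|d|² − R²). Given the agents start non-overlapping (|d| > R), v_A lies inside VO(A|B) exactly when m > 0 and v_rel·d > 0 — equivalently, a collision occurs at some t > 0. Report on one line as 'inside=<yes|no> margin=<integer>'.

d = (-10, 0),  |d|² = 100;  R = 2+6 = 8,  c = 100−8² = 36
v_rel = (10, -1),  |v_rel|² = 101;  v_rel·d = (10)·(-10) + (-1)·(0) = -100
101·t² + 200·t + 36 = 0  ⇒  m = (-100)² − 101·36 = 6364
m = 6364 > 0,  v_rel·d = -100 < 0  ⇒  outside

inside=no margin=6364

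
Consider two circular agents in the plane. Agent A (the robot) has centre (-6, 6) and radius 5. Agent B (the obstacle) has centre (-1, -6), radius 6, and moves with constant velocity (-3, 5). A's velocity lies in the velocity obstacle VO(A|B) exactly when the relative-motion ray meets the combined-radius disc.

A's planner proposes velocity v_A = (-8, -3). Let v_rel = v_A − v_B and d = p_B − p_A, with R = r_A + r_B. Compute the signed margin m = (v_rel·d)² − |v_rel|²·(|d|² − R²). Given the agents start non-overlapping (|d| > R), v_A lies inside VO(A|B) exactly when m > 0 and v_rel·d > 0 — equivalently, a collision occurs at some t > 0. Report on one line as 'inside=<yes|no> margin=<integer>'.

d = (5, -12),  |d|² = 169;  R = 5+6 = 11,  c = 169−11² = 48
v_rel = (-5, -8),  |v_rel|² = 89;  v_rel·d = (-5)·(5) + (-8)·(-12) = 71
89·t² − 142·t + 48 = 0  ⇒  m = 71² − 89·48 = 769
m = 769 > 0,  v_rel·d = 71 > 0  ⇒  inside

inside=yes margin=769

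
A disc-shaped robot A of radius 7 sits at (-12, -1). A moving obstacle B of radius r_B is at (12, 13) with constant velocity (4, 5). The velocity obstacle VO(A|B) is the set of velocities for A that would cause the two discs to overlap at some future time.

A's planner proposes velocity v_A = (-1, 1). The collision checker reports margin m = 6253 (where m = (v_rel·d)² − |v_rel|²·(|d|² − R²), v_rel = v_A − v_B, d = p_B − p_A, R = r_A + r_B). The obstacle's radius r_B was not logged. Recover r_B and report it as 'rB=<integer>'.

m = 6253
d = (24, 14);  v_rel = (-5, -4),  |v_rel|² = 41
v_rel×d = (-5)·(14) − (-4)·(24) = 26
since m = R²·41 − 26²:  R² = (676 + 6253) / 41 = 169
R = √169 = 13  ⇒  r_B = 13 − 7 = 6

rB=6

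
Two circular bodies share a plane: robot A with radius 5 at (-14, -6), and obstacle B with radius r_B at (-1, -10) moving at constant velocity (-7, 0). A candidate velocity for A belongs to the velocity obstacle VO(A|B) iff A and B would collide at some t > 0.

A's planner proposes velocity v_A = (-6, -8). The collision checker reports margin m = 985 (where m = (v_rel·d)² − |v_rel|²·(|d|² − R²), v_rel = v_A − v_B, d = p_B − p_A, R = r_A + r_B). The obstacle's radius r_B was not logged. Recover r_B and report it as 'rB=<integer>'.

m = 985
d = (13, -4);  v_rel = (1, -8),  |v_rel|² = 65
v_rel×d = (1)·(-4) − (-8)·(13) = 100
since m = R²·65 − 100²:  R² = (10000 + 985) / 65 = 169
R = √169 = 13  ⇒  r_B = 13 − 5 = 8

rB=8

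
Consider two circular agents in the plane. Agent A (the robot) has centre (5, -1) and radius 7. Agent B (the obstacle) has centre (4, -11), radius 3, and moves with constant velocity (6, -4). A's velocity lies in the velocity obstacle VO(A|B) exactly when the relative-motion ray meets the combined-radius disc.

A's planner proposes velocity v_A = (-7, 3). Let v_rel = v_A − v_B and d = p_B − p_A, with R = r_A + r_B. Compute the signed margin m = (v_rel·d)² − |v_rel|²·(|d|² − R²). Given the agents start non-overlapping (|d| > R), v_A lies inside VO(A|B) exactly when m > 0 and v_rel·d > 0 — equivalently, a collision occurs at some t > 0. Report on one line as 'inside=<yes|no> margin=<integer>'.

d = (-1, -10),  |d|² = 101;  R = 7+3 = 10,  c = 101−10² = 1
v_rel = (-13, 7),  |v_rel|² = 218;  v_rel·d = (-13)·(-1) + (7)·(-10) = -57
218·t² + 114·t + 1 = 0  ⇒  m = (-57)² − 218·1 = 3031
m = 3031 > 0,  v_rel·d = -57 < 0  ⇒  outside

inside=no margin=3031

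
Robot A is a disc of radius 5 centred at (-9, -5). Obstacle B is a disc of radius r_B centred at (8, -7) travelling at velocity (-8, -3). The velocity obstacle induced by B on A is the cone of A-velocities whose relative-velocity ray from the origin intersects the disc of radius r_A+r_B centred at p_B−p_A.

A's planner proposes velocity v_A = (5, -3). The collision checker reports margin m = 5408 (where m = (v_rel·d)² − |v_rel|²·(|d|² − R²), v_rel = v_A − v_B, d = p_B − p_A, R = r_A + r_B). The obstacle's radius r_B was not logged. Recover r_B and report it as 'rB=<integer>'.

m = 5408
d = (17, -2);  v_rel = (13, 0),  |v_rel|² = 169
v_rel×d = (13)·(-2) − (0)·(17) = -26
since m = R²·169 − (-26)²:  R² = (676 + 5408) / 169 = 36
R = √36 = 6  ⇒  r_B = 6 − 5 = 1

rB=1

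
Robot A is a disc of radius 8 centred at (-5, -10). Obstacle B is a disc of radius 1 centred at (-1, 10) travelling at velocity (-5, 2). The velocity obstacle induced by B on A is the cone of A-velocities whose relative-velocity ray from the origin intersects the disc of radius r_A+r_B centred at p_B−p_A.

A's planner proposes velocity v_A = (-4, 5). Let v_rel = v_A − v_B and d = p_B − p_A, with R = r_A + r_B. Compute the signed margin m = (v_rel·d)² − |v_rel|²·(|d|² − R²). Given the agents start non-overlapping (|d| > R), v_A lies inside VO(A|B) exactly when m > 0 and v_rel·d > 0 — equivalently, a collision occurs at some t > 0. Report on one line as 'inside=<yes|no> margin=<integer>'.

d = (4, 20),  |d|² = 416;  R = 8+1 = 9,  c = 416−9² = 335
v_rel = (1, 3),  |v_rel|² = 10;  v_rel·d = (1)·(4) + (3)·(20) = 64
10·t² − 128·t + 335 = 0  ⇒  m = 64² − 10·335 = 746
m = 746 > 0,  v_rel·d = 64 > 0  ⇒  inside

inside=yes margin=746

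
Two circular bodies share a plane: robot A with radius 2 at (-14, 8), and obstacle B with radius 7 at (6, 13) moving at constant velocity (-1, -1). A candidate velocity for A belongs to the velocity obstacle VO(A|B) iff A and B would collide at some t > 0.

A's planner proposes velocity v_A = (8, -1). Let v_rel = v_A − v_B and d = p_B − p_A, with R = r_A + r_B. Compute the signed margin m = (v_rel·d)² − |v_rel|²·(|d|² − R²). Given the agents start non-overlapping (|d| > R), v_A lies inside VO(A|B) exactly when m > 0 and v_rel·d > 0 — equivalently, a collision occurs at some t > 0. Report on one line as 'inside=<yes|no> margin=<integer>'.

d = (20, 5),  |d|² = 425;  R = 2+7 = 9,  c = 425−9² = 344
v_rel = (9, 0),  |v_rel|² = 81;  v_rel·d = (9)·(20) + (0)·(5) = 180
81·t² − 360·t + 344 = 0  ⇒  m = 180² − 81·344 = 4536
m = 4536 > 0,  v_rel·d = 180 > 0  ⇒  inside

inside=yes margin=4536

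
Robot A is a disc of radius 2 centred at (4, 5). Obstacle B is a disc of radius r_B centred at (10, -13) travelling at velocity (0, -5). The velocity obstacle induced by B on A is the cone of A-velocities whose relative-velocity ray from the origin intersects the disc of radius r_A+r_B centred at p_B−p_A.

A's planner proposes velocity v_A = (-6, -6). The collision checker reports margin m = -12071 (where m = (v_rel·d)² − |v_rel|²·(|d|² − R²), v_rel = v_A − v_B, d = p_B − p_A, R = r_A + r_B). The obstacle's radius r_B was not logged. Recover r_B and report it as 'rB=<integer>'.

m = -12071
d = (6, -18);  v_rel = (-6, -1),  |v_rel|² = 37
v_rel×d = (-6)·(-18) − (-1)·(6) = 114
since m = R²·37 − 114²:  R² = (12996 + -12071) / 37 = 25
R = √25 = 5  ⇒  r_B = 5 − 2 = 3

rB=3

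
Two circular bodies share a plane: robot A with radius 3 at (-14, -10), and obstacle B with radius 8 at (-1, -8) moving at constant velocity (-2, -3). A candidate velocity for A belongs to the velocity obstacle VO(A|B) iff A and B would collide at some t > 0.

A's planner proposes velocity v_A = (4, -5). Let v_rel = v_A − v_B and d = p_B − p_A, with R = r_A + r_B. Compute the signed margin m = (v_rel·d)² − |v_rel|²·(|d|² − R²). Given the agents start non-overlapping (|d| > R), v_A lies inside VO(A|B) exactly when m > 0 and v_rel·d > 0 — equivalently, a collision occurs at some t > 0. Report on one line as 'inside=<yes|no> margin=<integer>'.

d = (13, 2),  |d|² = 173;  R = 3+8 = 11,  c = 173−11² = 52
v_rel = (6, -2),  |v_rel|² = 40;  v_rel·d = (6)·(13) + (-2)·(2) = 74
40·t² − 148·t + 52 = 0  ⇒  m = 74² − 40·52 = 3396
m = 3396 > 0,  v_rel·d = 74 > 0  ⇒  inside

inside=yes margin=3396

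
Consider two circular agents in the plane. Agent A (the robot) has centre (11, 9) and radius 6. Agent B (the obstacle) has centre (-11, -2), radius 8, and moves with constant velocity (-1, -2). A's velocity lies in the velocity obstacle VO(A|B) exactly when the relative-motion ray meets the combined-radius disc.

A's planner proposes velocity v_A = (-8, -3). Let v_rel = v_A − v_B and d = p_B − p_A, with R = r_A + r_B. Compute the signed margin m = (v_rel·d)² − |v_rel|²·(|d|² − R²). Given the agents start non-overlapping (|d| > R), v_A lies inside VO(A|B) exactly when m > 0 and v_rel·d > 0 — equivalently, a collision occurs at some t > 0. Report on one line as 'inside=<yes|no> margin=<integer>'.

d = (-22, -11),  |d|² = 605;  R = 6+8 = 14,  c = 605−14² = 409
v_rel = (-7, -1),  |v_rel|² = 50;  v_rel·d = (-7)·(-22) + (-1)·(-11) = 165
50·t² − 330·t + 409 = 0  ⇒  m = 165² − 50·409 = 6775
m = 6775 > 0,  v_rel·d = 165 > 0  ⇒  inside

inside=yes margin=6775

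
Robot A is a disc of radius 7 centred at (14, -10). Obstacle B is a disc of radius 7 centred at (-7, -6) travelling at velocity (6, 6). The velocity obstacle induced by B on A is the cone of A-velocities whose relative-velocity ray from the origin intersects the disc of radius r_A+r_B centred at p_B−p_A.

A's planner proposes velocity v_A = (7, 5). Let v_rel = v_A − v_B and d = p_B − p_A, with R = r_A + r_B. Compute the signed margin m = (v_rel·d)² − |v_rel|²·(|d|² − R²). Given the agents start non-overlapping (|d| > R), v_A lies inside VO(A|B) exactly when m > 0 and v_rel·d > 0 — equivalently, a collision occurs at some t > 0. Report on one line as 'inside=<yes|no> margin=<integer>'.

d = (-21, 4),  |d|² = 457;  R = 7+7 = 14,  c = 457−14² = 261
v_rel = (1, -1),  |v_rel|² = 2;  v_rel·d = (1)·(-21) + (-1)·(4) = -25
2·t² + 50·t + 261 = 0  ⇒  m = (-25)² − 2·261 = 103
m = 103 > 0,  v_rel·d = -25 < 0  ⇒  outside

inside=no margin=103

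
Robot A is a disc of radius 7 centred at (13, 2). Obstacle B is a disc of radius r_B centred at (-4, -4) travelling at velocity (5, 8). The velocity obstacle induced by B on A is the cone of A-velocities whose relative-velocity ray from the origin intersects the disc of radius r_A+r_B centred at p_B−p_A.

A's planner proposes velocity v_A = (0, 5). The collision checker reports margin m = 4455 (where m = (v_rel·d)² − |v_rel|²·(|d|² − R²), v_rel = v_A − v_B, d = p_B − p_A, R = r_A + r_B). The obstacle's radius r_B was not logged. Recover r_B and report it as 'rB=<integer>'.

m = 4455
d = (-17, -6);  v_rel = (-5, -3),  |v_rel|² = 34
v_rel×d = (-5)·(-6) − (-3)·(-17) = -21
since m = R²·34 − (-21)²:  R² = (441 + 4455) / 34 = 144
R = √144 = 12  ⇒  r_B = 12 − 7 = 5

rB=5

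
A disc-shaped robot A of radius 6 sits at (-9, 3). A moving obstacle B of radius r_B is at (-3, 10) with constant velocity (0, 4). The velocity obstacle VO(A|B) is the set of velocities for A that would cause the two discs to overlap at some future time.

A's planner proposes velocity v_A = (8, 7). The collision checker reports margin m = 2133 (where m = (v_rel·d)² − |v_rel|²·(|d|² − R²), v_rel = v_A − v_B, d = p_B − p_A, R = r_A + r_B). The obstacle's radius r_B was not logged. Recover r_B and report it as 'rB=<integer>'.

m = 2133
d = (6, 7);  v_rel = (8, 3),  |v_rel|² = 73
v_rel×d = (8)·(7) − (3)·(6) = 38
since m = R²·73 − 38²:  R² = (1444 + 2133) / 73 = 49
R = √49 = 7  ⇒  r_B = 7 − 6 = 1

rB=1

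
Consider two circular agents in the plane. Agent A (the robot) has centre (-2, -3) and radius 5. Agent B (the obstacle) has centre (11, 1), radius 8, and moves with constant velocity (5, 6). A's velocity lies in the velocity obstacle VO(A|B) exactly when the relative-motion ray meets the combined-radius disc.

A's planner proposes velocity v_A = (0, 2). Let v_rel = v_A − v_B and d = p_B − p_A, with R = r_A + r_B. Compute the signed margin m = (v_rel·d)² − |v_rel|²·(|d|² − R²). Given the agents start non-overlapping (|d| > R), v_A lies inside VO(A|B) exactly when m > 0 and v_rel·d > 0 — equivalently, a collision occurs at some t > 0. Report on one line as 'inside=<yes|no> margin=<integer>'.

d = (13, 4),  |d|² = 185;  R = 5+8 = 13,  c = 185−13² = 16
v_rel = (-5, -4),  |v_rel|² = 41;  v_rel·d = (-5)·(13) + (-4)·(4) = -81
41·t² + 162·t + 16 = 0  ⇒  m = (-81)² − 41·16 = 5905
m = 5905 > 0,  v_rel·d = -81 < 0  ⇒  outside

inside=no margin=5905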